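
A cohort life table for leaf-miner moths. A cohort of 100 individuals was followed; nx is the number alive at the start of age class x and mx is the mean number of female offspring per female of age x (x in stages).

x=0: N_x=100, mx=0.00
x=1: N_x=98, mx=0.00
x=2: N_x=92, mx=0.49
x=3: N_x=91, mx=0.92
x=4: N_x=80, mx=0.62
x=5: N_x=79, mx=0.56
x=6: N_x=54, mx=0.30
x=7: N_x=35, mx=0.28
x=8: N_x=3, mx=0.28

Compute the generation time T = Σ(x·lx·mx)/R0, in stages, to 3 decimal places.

3.742

lx = nx/n0 = nx/100: 1, 0.98, 0.92, 0.91, 0.8, 0.79, 0.54, 0.35, 0.03
lx·mx: 0, 0, 0.4508, 0.8372, 0.496, 0.4424, 0.162, 0.098, 0.0084 → R0 = 2.4948
x·lx·mx: 0, 0, 0.9016, 2.5116, 1.984, 2.212, 0.972, 0.686, 0.0672 → Σ = 9.3344
T = 9.3344 / 2.4948 = 3.741542… → 3.742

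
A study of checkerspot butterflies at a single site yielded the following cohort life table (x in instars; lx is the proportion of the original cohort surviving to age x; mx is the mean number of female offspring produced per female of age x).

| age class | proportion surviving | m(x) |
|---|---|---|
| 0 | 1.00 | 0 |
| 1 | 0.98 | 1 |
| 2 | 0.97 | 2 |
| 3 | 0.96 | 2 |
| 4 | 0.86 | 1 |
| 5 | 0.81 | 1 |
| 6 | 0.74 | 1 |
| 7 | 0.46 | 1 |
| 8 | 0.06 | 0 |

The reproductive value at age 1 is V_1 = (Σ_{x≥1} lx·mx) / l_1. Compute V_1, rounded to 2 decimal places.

7.87

lx·mx for x ≥ 1: 0.98, 1.94, 1.92, 0.86, 0.81, 0.74, 0.46, 0 → sum = 7.71
V_1 = 7.71 / l_1 = 7.71 / 0.98 = 7.867347… → 7.87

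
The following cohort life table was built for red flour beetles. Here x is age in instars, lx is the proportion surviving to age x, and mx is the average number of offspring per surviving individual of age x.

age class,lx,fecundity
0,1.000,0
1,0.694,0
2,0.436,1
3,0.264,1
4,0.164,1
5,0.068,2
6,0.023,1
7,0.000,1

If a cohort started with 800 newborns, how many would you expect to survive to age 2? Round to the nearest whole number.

Expected survivors = N0 · l_2 = 800 × 0.436 = 348.8 → 349

349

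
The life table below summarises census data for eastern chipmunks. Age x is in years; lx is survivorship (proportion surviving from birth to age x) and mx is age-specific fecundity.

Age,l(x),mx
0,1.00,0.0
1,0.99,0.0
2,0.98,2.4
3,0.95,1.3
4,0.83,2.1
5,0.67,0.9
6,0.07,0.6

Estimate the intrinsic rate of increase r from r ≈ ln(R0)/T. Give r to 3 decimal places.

R0 = Σ lx·mx = 0 + 0 + 2.352 + 1.235 + 1.743 + 0.603 + 0.042 = 5.975
Σ x·lx·mx = 18.648; T = 18.648/5.975 = 3.121…
r ≈ ln(R0)/T = ln(5.975)/3.121… = 0.57276… → 0.573

0.573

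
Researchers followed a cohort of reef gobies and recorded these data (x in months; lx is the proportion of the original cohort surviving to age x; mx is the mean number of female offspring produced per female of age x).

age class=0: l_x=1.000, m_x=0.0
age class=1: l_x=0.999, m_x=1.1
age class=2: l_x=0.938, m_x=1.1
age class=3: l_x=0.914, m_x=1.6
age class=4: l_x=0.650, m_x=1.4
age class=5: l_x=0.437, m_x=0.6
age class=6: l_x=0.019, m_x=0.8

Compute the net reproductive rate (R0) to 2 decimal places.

lx·mx by age: 0, 1.0989, 1.0318, 1.4624, 0.91, 0.2622, 0.0152
R0 = Σ lx·mx = 4.7805 → 4.78

4.78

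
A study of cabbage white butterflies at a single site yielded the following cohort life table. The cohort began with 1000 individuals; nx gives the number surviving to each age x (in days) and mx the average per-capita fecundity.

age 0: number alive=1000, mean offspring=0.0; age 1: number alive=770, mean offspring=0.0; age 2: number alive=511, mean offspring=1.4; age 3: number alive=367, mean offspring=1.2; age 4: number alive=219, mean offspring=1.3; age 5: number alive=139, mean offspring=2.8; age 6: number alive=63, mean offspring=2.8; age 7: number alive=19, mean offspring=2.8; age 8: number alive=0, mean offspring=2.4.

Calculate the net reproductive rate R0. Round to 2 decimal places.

lx = nx/n0 = nx/1000: 1, 0.77, 0.511, 0.367, 0.219, 0.139, 0.063, 0.019, 0
lx·mx by age: 0, 0, 0.7154, 0.4404, 0.2847, 0.3892, 0.1764, 0.0532, 0
R0 = Σ lx·mx = 2.0593 → 2.06

2.06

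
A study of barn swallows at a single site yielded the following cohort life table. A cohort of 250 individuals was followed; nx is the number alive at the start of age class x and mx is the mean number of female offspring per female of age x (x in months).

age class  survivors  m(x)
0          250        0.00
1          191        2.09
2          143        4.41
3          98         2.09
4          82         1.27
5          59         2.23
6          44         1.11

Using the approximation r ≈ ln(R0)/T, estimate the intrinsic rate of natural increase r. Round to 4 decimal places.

0.7526

lx = nx/n0 = nx/250: 1, 0.764, 0.572, 0.392, 0.328, 0.236, 0.176
R0 = Σ lx·mx = 0 + 1.59676 + 2.52252 + 0.81928 + 0.41656 + 0.52628 + 0.19536 = 6.07676
Σ x·lx·mx = 14.56944; T = 14.56944/6.07676 = 2.39757…
r ≈ ln(R0)/T = ln(6.07676)/2.39757… = 0.752626… → 0.7526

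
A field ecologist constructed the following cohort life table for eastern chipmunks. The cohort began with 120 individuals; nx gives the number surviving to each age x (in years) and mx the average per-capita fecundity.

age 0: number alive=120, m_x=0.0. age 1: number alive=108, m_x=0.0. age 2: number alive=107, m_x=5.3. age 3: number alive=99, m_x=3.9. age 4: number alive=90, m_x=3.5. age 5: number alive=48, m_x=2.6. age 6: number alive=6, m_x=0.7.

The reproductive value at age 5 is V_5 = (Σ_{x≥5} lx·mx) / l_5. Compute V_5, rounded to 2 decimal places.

2.69

lx = nx/n0 = nx/120: 1, 0.9, 0.89167…, 0.825, 0.75, 0.4, 0.05
lx·mx for x ≥ 5: 1.04, 0.035 → sum = 1.075
V_5 = 1.075 / l_5 = 1.075 / 0.4 = 2.6875 → 2.69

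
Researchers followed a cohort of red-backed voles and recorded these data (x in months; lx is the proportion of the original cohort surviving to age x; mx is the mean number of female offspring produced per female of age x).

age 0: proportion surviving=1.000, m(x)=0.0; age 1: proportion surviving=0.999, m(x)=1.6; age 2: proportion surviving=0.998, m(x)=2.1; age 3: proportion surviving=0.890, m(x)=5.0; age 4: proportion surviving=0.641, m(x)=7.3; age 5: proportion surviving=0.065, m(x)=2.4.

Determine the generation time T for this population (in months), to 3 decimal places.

2.977

lx·mx: 0, 1.5984, 2.0958, 4.45, 4.6793, 0.156 → R0 = 12.9795
x·lx·mx: 0, 1.5984, 4.1916, 13.35, 18.7172, 0.78 → Σ = 38.6372
T = 38.6372 / 12.9795 = 2.976786… → 2.977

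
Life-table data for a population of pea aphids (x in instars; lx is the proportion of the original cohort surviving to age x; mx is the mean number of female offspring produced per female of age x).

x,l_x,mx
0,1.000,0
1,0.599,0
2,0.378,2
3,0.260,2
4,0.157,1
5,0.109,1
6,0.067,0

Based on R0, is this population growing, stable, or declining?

growing

R0 = Σ lx·mx = 0 + 0 + 0.756 + 0.52 + 0.157 + 0.109 + 0 = 1.542
R0 > 1, so the population is growing.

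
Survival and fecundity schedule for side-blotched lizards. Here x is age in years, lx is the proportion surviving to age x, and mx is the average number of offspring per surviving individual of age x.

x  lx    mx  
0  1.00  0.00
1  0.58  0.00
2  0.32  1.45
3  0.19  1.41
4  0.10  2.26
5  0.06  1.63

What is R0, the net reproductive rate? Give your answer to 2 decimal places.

lx·mx by age: 0, 0, 0.464, 0.2679, 0.226, 0.0978
R0 = Σ lx·mx = 1.0557 → 1.06

1.06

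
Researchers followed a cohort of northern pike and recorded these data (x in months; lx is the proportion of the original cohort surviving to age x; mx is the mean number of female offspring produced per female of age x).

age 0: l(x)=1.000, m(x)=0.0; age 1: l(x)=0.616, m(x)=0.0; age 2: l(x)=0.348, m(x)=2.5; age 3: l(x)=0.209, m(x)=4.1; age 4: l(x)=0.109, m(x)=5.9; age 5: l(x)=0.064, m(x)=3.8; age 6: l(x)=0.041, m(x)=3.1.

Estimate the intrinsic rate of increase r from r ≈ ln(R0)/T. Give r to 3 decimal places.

R0 = Σ lx·mx = 0 + 0 + 0.87 + 0.8569 + 0.6431 + 0.2432 + 0.1271 = 2.7403
Σ x·lx·mx = 8.8617; T = 8.8617/2.7403 = 3.23384…
r ≈ ln(R0)/T = ln(2.7403)/3.23384… = 0.31172… → 0.312

0.312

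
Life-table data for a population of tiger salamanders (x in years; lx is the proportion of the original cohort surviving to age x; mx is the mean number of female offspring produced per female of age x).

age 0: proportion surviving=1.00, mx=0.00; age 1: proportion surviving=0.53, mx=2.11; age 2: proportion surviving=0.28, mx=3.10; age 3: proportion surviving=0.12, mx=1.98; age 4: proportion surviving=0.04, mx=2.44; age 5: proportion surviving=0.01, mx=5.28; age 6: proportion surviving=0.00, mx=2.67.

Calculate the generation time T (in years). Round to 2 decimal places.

1.78

lx·mx: 0, 1.1183, 0.868, 0.2376, 0.0976, 0.0528, 0 → R0 = 2.3743
x·lx·mx: 0, 1.1183, 1.736, 0.7128, 0.3904, 0.264, 0 → Σ = 4.2215
T = 4.2215 / 2.3743 = 1.777998… → 1.78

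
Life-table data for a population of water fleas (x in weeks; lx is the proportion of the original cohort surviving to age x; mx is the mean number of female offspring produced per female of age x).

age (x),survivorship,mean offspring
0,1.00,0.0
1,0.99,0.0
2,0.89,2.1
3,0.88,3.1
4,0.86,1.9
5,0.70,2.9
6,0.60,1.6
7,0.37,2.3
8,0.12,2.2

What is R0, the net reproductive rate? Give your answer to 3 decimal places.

lx·mx by age: 0, 0, 1.869, 2.728, 1.634, 2.03, 0.96, 0.851, 0.264
R0 = Σ lx·mx = 10.336 → 10.336

10.336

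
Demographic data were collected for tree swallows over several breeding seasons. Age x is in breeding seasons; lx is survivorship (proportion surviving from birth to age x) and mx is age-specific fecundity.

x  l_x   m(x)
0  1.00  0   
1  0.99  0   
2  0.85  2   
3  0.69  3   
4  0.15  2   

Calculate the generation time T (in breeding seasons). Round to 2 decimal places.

2.66

lx·mx: 0, 0, 1.7, 2.07, 0.3 → R0 = 4.07
x·lx·mx: 0, 0, 3.4, 6.21, 1.2 → Σ = 10.81
T = 10.81 / 4.07 = 2.65602… → 2.66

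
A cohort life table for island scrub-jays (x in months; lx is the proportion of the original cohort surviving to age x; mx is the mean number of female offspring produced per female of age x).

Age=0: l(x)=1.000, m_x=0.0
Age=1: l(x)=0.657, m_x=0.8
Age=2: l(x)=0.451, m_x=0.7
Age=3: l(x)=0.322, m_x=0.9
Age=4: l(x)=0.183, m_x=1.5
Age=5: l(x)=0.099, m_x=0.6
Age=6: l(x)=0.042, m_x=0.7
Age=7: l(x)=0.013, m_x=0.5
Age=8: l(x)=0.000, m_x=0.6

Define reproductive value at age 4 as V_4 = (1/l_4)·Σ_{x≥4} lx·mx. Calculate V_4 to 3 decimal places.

2.021

lx·mx for x ≥ 4: 0.2745, 0.0594, 0.0294, 0.0065, 0 → sum = 0.3698
V_4 = 0.3698 / l_4 = 0.3698 / 0.183 = 2.020765… → 2.021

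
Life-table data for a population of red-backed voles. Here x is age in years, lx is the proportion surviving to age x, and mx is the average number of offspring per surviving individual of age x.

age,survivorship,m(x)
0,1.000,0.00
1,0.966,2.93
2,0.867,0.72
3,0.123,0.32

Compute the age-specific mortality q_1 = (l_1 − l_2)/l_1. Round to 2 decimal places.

q_1 = (l_1 − l_2) / l_1 = (0.966 − 0.867) / 0.966
     = 0.099 / 0.966 = 0.102484… → 0.10

0.10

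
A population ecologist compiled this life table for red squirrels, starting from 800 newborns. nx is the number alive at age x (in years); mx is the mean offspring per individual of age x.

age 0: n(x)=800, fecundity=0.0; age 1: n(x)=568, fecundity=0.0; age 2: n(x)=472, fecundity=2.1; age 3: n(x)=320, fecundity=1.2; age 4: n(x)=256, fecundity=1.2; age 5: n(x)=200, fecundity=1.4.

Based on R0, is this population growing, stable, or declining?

growing

lx = nx/n0 = nx/800: 1, 0.71, 0.59, 0.4, 0.32, 0.25
R0 = Σ lx·mx = 0 + 0 + 1.239 + 0.48 + 0.384 + 0.35 = 2.453
R0 > 1, so the population is growing.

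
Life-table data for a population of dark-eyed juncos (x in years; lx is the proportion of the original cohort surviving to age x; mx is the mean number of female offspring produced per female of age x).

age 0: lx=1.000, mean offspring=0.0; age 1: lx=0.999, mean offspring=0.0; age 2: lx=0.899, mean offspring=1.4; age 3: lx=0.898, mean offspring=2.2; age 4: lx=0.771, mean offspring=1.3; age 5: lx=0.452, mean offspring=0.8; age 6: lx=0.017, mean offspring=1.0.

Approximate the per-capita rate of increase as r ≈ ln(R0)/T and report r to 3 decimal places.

R0 = Σ lx·mx = 0 + 0 + 1.2586 + 1.9756 + 1.0023 + 0.3616 + 0.017 = 4.6151
Σ x·lx·mx = 14.3632; T = 14.3632/4.6151 = 3.11222…
r ≈ ln(R0)/T = ln(4.6151)/3.11222… = 0.4914… → 0.491

0.491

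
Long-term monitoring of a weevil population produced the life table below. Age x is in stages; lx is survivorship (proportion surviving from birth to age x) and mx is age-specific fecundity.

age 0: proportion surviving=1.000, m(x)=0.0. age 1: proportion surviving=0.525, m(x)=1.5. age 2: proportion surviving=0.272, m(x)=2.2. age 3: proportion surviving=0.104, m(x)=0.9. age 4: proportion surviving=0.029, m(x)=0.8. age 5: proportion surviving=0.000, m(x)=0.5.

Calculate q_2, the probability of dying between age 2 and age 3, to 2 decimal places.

q_2 = (l_2 − l_3) / l_2 = (0.272 − 0.104) / 0.272
     = 0.168 / 0.272 = 0.617647… → 0.62

0.62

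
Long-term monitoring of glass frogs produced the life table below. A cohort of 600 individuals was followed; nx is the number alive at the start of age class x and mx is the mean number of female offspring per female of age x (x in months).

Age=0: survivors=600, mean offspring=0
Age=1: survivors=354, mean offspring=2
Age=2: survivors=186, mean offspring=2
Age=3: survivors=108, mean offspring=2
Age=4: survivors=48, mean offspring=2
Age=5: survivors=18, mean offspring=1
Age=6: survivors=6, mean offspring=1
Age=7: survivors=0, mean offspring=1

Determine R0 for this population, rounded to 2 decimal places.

2.36

lx = nx/n0 = nx/600: 1, 0.59, 0.31, 0.18, 0.08, 0.03, 0.01, 0
lx·mx by age: 0, 1.18, 0.62, 0.36, 0.16, 0.03, 0.01, 0
R0 = Σ lx·mx = 2.36 → 2.36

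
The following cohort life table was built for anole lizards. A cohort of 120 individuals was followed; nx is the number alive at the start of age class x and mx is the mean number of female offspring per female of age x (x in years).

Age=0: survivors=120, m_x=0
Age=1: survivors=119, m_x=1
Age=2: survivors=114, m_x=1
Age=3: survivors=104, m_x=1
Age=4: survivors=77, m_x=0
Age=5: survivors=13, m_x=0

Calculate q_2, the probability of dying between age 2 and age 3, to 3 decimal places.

0.088

lx = nx/n0 = nx/120: 1, 0.99167…, 0.95, 0.86667…, 0.64167…, 0.10833…
q_2 = (l_2 − l_3) / l_2 = (0.95 − 0.866667…) / 0.95
     = 0.083333… / 0.95 = 0.087719… → 0.088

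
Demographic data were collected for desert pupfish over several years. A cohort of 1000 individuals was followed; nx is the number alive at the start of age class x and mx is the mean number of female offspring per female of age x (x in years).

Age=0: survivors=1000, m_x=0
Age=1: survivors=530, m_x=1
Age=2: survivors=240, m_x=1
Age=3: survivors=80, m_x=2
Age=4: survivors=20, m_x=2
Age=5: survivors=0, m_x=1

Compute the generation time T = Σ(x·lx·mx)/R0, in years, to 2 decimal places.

1.70

lx = nx/n0 = nx/1000: 1, 0.53, 0.24, 0.08, 0.02, 0
lx·mx: 0, 0.53, 0.24, 0.16, 0.04, 0 → R0 = 0.97
x·lx·mx: 0, 0.53, 0.48, 0.48, 0.16, 0 → Σ = 1.65
T = 1.65 / 0.97 = 1.701031… → 1.70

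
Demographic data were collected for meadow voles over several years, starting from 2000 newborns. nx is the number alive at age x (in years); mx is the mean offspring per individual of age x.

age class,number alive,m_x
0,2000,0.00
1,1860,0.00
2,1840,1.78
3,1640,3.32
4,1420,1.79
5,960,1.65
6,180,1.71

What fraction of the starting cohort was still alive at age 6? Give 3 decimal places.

l_6 = n_6/n_0 = 180/2000 = 0.09 → 0.090

0.090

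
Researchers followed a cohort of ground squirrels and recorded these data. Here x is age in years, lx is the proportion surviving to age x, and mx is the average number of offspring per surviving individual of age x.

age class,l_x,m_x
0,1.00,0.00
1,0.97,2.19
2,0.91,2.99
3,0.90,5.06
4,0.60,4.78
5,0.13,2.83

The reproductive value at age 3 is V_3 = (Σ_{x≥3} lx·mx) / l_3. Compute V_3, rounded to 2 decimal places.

lx·mx for x ≥ 3: 4.554, 2.868, 0.3679 → sum = 7.7899
V_3 = 7.7899 / l_3 = 7.7899 / 0.9 = 8.655444… → 8.66

8.66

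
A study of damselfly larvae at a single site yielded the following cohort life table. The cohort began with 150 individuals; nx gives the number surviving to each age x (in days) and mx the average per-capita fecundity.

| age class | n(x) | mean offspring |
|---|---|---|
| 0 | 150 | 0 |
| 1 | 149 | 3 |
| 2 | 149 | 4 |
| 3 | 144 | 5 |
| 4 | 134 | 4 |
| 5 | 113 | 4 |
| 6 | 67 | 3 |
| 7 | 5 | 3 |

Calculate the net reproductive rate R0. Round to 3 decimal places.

19.780

lx = nx/n0 = nx/150: 1, 0.99333…, 0.99333…, 0.96, 0.89333…, 0.75333…, 0.44667…, 0.03333…
lx·mx by age: 0, 2.98…, 3.973333…, 4.8, 3.573333…, 3.013333…, 1.34…, 0.1…
R0 = Σ lx·mx = 19.78… → 19.780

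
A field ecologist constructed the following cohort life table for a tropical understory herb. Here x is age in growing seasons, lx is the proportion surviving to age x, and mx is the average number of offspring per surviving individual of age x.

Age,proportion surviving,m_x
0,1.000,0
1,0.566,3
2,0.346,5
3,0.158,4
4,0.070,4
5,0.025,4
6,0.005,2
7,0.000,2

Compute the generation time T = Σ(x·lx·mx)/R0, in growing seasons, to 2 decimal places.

lx·mx: 0, 1.698, 1.73, 0.632, 0.28, 0.1, 0.01, 0 → R0 = 4.45
x·lx·mx: 0, 1.698, 3.46, 1.896, 1.12, 0.5, 0.06, 0 → Σ = 8.734
T = 8.734 / 4.45 = 1.962697… → 1.96

1.96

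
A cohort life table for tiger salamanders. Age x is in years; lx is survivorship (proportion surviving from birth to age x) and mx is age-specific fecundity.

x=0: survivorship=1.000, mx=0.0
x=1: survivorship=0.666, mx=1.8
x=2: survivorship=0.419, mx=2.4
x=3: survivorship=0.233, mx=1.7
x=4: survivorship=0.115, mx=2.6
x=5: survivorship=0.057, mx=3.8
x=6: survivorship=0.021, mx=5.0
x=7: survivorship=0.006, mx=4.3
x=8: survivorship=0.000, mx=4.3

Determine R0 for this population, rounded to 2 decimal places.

lx·mx by age: 0, 1.1988, 1.0056, 0.3961, 0.299, 0.2166, 0.105, 0.0258, 0
R0 = Σ lx·mx = 3.2469 → 3.25

3.25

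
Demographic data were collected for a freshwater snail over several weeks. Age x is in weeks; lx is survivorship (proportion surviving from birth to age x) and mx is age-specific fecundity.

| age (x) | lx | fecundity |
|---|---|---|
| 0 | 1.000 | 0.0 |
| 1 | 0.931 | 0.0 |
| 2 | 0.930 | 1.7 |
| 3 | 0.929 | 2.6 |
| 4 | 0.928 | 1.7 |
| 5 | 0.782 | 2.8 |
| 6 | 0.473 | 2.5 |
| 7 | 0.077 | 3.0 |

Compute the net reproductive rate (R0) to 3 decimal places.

9.177

lx·mx by age: 0, 0, 1.581, 2.4154, 1.5776, 2.1896, 1.1825, 0.231
R0 = Σ lx·mx = 9.1771 → 9.177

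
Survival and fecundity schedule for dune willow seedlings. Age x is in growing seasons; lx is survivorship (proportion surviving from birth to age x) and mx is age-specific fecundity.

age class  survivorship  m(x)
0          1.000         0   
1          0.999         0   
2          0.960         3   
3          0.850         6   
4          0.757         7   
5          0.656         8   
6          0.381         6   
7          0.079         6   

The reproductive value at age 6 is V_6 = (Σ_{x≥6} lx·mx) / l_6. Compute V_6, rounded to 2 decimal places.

lx·mx for x ≥ 6: 2.286, 0.474 → sum = 2.76
V_6 = 2.76 / l_6 = 2.76 / 0.381 = 7.244094… → 7.24

7.24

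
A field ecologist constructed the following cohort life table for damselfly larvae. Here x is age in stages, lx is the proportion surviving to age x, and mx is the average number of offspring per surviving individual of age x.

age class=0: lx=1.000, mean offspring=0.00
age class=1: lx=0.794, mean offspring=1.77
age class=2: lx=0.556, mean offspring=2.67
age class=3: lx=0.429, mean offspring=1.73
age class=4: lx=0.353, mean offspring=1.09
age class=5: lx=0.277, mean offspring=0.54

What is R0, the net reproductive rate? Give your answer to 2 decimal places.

lx·mx by age: 0, 1.40538, 1.48452, 0.74217, 0.38477, 0.14958
R0 = Σ lx·mx = 4.16642 → 4.17

4.17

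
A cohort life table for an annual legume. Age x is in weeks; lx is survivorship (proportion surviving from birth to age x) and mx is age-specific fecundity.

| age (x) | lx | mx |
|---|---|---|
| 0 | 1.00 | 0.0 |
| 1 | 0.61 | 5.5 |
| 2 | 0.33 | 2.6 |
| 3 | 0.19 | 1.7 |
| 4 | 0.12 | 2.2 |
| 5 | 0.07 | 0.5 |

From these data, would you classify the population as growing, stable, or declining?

growing

R0 = Σ lx·mx = 0 + 3.355 + 0.858 + 0.323 + 0.264 + 0.035 = 4.835
R0 > 1, so the population is growing.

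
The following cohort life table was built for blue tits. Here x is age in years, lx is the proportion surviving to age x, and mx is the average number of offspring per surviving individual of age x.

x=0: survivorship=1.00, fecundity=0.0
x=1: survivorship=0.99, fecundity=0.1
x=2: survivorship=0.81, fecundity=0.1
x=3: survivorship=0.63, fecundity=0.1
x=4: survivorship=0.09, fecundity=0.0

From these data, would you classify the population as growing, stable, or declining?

R0 = Σ lx·mx = 0 + 0.099 + 0.081 + 0.063 + 0 = 0.243
R0 < 1, so the population is declining.

declining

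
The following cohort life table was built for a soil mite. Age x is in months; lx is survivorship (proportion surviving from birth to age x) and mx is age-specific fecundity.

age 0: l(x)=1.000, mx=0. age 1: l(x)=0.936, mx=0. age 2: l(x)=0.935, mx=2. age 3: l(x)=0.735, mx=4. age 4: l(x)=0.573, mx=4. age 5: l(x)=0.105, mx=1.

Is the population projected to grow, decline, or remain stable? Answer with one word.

growing

R0 = Σ lx·mx = 0 + 0 + 1.87 + 2.94 + 2.292 + 0.105 = 7.207
R0 > 1, so the population is growing.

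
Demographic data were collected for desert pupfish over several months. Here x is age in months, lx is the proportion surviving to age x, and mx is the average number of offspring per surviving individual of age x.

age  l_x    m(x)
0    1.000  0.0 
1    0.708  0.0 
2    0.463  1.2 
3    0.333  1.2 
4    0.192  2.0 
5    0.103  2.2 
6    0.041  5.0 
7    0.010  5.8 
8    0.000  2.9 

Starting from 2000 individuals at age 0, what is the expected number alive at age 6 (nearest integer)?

Expected survivors = N0 · l_6 = 2000 × 0.041 = 82 → 82

82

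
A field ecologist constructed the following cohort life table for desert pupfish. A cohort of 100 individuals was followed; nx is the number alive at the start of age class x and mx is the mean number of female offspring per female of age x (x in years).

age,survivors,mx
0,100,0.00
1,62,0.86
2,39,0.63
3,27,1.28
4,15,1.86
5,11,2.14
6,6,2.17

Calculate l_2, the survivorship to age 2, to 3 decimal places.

l_2 = n_2/n_0 = 39/100 = 0.39 → 0.390

0.390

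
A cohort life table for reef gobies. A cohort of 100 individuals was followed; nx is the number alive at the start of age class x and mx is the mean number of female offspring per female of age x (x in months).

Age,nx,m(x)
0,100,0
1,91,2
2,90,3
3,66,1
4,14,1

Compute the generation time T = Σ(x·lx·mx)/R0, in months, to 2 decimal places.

1.83

lx = nx/n0 = nx/100: 1, 0.91, 0.9, 0.66, 0.14
lx·mx: 0, 1.82, 2.7, 0.66, 0.14 → R0 = 5.32
x·lx·mx: 0, 1.82, 5.4, 1.98, 0.56 → Σ = 9.76
T = 9.76 / 5.32 = 1.834586… → 1.83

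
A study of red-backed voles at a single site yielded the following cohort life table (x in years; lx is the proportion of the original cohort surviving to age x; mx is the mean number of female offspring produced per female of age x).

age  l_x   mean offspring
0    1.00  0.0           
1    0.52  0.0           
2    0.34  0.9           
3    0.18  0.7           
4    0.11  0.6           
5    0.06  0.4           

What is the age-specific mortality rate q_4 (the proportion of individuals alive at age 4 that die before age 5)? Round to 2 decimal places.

0.45

q_4 = (l_4 − l_5) / l_4 = (0.11 − 0.06) / 0.11
     = 0.05 / 0.11 = 0.454545… → 0.45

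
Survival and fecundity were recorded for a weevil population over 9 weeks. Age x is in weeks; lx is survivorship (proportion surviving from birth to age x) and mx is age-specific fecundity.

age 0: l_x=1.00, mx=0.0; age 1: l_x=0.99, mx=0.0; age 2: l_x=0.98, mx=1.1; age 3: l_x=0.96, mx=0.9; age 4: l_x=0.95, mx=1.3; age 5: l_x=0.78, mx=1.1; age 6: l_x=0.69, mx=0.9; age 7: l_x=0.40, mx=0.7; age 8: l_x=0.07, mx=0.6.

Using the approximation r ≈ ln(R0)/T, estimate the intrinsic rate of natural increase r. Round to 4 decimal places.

R0 = Σ lx·mx = 0 + 0 + 1.078 + 0.864 + 1.235 + 0.858 + 0.621 + 0.28 + 0.042 = 4.978
Σ x·lx·mx = 20; T = 20/4.978 = 4.01768…
r ≈ ln(R0)/T = ln(4.978)/4.01768… = 0.399492… → 0.3995

0.3995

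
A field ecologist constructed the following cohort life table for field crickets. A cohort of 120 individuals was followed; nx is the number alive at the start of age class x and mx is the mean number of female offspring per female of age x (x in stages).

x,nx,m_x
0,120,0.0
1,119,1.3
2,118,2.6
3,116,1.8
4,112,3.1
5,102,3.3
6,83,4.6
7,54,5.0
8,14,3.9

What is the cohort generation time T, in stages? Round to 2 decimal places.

lx = nx/n0 = nx/120: 1, 0.99167…, 0.98333…, 0.96667…, 0.93333…, 0.85, 0.69167…, 0.45, 0.11667…
lx·mx: 0, 1.289167…, 2.556667…, 1.74…, 2.893333…, 2.805, 3.181667…, 2.25, 0.455… → R0 = 17.170833…
x·lx·mx: 0, 1.289167…, 5.113333…, 5.22…, 11.573333…, 14.025, 19.09…, 15.75, 3.64… → Σ = 75.700833…
T = 75.700833… / 17.170833… = 4.408687… → 4.41

4.41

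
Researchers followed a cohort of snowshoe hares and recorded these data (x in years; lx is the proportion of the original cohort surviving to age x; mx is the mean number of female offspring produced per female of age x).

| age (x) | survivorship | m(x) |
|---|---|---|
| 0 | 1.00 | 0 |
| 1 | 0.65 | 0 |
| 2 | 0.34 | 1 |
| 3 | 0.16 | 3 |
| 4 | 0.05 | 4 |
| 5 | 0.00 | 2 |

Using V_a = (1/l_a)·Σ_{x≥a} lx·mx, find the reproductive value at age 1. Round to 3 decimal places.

1.569

lx·mx for x ≥ 1: 0, 0.34, 0.48, 0.2, 0 → sum = 1.02
V_1 = 1.02 / l_1 = 1.02 / 0.65 = 1.569231… → 1.569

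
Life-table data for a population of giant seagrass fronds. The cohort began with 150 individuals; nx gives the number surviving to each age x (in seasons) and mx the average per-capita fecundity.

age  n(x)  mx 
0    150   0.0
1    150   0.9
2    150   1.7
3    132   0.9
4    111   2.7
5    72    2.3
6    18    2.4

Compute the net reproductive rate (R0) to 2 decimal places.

6.78

lx = nx/n0 = nx/150: 1, 1, 1, 0.88, 0.74, 0.48, 0.12
lx·mx by age: 0, 0.9, 1.7, 0.792, 1.998, 1.104, 0.288
R0 = Σ lx·mx = 6.782 → 6.78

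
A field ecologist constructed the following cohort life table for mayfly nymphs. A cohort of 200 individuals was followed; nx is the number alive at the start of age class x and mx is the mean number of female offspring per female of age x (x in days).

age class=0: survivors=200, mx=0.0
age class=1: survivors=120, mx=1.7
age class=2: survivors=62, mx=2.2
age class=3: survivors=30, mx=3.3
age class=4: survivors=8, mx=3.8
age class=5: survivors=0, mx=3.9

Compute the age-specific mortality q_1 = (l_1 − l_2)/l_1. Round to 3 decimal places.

lx = nx/n0 = nx/200: 1, 0.6, 0.31, 0.15, 0.04, 0
q_1 = (l_1 − l_2) / l_1 = (0.6 − 0.31) / 0.6
     = 0.29 / 0.6 = 0.483333… → 0.483

0.483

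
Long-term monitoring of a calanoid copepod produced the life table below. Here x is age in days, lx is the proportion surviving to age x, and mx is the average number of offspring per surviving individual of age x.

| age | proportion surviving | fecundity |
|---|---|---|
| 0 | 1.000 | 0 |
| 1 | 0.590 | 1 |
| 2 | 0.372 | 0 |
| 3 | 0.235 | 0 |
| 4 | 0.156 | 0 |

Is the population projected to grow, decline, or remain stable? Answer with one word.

R0 = Σ lx·mx = 0 + 0.59 + 0 + 0 + 0 = 0.59
R0 < 1, so the population is declining.

declining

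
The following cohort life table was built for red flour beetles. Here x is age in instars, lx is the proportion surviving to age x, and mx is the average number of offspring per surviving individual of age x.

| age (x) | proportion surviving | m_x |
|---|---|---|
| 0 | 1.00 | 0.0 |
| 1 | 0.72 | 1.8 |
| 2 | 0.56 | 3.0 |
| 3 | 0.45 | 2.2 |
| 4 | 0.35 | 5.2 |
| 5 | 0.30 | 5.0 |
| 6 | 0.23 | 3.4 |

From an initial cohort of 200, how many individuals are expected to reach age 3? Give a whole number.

Expected survivors = N0 · l_3 = 200 × 0.45 = 90 → 90

90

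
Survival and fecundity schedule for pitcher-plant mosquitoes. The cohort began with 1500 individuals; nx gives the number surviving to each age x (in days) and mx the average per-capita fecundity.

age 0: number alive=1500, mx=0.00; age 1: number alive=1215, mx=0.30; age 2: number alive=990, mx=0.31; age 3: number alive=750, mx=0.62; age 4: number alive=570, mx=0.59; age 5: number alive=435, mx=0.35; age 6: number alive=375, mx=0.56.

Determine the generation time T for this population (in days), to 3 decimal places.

lx = nx/n0 = nx/1500: 1, 0.81, 0.66, 0.5, 0.38, 0.29, 0.25
lx·mx: 0, 0.243, 0.2046, 0.31, 0.2242, 0.1015, 0.14 → R0 = 1.2233
x·lx·mx: 0, 0.243, 0.4092, 0.93, 0.8968, 0.5075, 0.84 → Σ = 3.8265
T = 3.8265 / 1.2233 = 3.128014… → 3.128

3.128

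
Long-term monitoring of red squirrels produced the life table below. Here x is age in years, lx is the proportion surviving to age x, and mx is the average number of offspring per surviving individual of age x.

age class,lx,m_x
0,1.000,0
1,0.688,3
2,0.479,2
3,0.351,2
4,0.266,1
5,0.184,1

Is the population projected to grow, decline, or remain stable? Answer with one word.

R0 = Σ lx·mx = 0 + 2.064 + 0.958 + 0.702 + 0.266 + 0.184 = 4.174
R0 > 1, so the population is growing.

growing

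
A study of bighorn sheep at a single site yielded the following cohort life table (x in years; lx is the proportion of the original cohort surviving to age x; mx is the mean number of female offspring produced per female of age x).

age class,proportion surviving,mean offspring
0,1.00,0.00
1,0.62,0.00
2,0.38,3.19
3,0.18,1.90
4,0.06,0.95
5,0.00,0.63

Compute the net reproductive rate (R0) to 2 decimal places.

1.61

lx·mx by age: 0, 0, 1.2122, 0.342, 0.057, 0
R0 = Σ lx·mx = 1.6112 → 1.61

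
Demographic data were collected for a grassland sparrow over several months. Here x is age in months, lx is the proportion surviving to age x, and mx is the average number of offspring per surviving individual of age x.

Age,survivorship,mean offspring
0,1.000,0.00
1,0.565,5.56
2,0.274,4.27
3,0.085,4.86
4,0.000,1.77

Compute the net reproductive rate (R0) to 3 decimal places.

lx·mx by age: 0, 3.1414, 1.16998, 0.4131, 0
R0 = Σ lx·mx = 4.72448 → 4.724

4.724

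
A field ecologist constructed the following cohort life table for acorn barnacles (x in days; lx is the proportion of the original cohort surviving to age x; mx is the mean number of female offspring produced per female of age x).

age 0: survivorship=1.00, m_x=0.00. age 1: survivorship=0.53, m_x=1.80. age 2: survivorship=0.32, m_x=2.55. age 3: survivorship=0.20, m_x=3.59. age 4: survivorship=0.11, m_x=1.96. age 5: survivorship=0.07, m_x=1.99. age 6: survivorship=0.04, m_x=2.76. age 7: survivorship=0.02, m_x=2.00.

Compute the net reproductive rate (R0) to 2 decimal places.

2.99

lx·mx by age: 0, 0.954, 0.816, 0.718, 0.2156, 0.1393, 0.1104, 0.04
R0 = Σ lx·mx = 2.9933 → 2.99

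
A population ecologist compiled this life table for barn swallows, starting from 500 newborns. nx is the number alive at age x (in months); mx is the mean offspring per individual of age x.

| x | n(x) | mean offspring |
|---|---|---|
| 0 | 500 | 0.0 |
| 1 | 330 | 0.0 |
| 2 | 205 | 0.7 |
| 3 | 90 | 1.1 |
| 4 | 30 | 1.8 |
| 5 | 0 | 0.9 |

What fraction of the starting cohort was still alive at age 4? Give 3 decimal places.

0.060

l_4 = n_4/n_0 = 30/500 = 0.06 → 0.060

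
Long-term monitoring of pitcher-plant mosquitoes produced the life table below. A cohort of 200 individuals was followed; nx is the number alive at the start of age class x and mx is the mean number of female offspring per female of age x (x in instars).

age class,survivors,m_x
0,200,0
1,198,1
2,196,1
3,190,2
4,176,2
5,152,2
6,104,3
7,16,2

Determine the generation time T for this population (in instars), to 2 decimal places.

lx = nx/n0 = nx/200: 1, 0.99, 0.98, 0.95, 0.88, 0.76, 0.52, 0.08
lx·mx: 0, 0.99, 0.98, 1.9, 1.76, 1.52, 1.56, 0.16 → R0 = 8.87
x·lx·mx: 0, 0.99, 1.96, 5.7, 7.04, 7.6, 9.36, 1.12 → Σ = 33.77
T = 33.77 / 8.87 = 3.807215… → 3.81

3.81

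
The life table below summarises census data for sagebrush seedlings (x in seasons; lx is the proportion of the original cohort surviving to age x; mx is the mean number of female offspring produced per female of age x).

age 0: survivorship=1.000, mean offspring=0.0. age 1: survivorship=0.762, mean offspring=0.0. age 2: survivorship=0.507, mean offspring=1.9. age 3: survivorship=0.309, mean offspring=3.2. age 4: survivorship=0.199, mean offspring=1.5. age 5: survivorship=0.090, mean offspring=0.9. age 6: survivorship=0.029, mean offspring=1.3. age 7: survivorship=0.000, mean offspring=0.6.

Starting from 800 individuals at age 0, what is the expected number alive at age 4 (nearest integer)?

159

Expected survivors = N0 · l_4 = 800 × 0.199 = 159.2 → 159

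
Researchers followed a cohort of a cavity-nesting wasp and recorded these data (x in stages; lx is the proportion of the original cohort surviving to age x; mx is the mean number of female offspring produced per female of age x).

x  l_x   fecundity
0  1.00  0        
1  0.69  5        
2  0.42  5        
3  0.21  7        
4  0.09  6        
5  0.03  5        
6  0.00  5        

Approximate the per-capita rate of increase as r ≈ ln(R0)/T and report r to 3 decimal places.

1.052

R0 = Σ lx·mx = 0 + 3.45 + 2.1 + 1.47 + 0.54 + 0.15 + 0 = 7.71
Σ x·lx·mx = 14.97; T = 14.97/7.71 = 1.94163…
r ≈ ln(R0)/T = ln(7.71)/1.94163… = 1.05196… → 1.052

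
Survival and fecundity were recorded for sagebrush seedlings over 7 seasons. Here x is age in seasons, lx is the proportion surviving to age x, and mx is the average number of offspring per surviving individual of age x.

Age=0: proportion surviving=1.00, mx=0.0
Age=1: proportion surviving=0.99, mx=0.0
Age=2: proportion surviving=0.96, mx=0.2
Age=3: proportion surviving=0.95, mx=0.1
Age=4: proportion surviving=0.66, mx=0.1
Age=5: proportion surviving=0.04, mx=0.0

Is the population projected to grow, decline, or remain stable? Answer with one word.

declining

R0 = Σ lx·mx = 0 + 0 + 0.192 + 0.095 + 0.066 + 0 = 0.353
R0 < 1, so the population is declining.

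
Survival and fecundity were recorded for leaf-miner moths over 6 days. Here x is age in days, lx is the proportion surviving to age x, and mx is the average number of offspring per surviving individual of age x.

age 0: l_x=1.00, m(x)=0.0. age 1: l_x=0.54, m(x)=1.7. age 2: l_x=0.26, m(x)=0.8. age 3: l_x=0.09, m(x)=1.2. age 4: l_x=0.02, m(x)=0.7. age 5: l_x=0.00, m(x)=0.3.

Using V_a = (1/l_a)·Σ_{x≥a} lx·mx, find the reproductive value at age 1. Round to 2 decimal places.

2.31

lx·mx for x ≥ 1: 0.918, 0.208, 0.108, 0.014, 0 → sum = 1.248
V_1 = 1.248 / l_1 = 1.248 / 0.54 = 2.311111… → 2.31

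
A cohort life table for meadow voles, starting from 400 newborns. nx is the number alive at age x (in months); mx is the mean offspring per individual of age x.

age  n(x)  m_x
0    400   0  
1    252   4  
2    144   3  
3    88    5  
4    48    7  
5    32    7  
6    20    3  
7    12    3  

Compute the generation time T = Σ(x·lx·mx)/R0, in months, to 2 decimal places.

lx = nx/n0 = nx/400: 1, 0.63, 0.36, 0.22, 0.12, 0.08, 0.05, 0.03
lx·mx: 0, 2.52, 1.08, 1.1, 0.84, 0.56, 0.15, 0.09 → R0 = 6.34
x·lx·mx: 0, 2.52, 2.16, 3.3, 3.36, 2.8, 0.9, 0.63 → Σ = 15.67
T = 15.67 / 6.34 = 2.471609… → 2.47

2.47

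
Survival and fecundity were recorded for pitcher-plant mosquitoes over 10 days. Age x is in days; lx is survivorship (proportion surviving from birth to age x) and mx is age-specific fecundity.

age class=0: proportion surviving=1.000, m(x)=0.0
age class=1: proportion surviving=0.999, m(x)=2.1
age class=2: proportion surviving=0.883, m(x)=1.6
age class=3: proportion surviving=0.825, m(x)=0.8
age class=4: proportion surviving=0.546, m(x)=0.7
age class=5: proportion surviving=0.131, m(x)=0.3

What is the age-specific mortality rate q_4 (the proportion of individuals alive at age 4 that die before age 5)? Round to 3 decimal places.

0.760

q_4 = (l_4 − l_5) / l_4 = (0.546 − 0.131) / 0.546
     = 0.415 / 0.546 = 0.760073… → 0.760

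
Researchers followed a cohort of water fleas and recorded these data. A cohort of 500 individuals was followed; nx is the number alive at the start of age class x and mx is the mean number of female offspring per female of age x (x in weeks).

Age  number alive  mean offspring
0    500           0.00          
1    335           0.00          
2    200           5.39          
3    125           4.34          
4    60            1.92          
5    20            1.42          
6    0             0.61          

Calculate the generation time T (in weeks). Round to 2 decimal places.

lx = nx/n0 = nx/500: 1, 0.67, 0.4, 0.25, 0.12, 0.04, 0
lx·mx: 0, 0, 2.156, 1.085, 0.2304, 0.0568, 0 → R0 = 3.5282
x·lx·mx: 0, 0, 4.312, 3.255, 0.9216, 0.284, 0 → Σ = 8.7726
T = 8.7726 / 3.5282 = 2.486424… → 2.49

2.49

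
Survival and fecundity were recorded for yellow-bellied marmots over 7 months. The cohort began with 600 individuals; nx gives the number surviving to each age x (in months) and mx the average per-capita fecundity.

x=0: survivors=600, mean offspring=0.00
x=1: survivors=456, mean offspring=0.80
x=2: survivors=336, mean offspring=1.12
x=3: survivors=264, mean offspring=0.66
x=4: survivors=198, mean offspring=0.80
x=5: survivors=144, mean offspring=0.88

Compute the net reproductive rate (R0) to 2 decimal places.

lx = nx/n0 = nx/600: 1, 0.76, 0.56, 0.44, 0.33, 0.24
lx·mx by age: 0, 0.608, 0.6272, 0.2904, 0.264, 0.2112
R0 = Σ lx·mx = 2.0008 → 2.00

2.00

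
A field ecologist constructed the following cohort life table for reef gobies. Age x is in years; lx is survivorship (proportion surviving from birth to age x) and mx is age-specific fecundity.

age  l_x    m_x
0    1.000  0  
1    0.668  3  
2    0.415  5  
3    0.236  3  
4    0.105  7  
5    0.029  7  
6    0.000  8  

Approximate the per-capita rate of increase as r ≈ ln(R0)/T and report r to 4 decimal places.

R0 = Σ lx·mx = 0 + 2.004 + 2.075 + 0.708 + 0.735 + 0.203 + 0 = 5.725
Σ x·lx·mx = 12.233; T = 12.233/5.725 = 2.13677…
r ≈ ln(R0)/T = ln(5.725)/2.13677… = 0.81658… → 0.8166

0.8166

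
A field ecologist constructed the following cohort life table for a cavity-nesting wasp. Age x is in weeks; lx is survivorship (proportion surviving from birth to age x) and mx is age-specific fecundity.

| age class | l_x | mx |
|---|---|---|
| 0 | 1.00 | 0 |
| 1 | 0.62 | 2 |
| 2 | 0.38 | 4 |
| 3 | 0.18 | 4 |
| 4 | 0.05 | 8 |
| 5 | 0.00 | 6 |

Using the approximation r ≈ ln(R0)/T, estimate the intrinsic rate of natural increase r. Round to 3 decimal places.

0.654

R0 = Σ lx·mx = 0 + 1.24 + 1.52 + 0.72 + 0.4 + 0 = 3.88
Σ x·lx·mx = 8.04; T = 8.04/3.88 = 2.07216…
r ≈ ln(R0)/T = ln(3.88)/2.07216… = 0.65431… → 0.654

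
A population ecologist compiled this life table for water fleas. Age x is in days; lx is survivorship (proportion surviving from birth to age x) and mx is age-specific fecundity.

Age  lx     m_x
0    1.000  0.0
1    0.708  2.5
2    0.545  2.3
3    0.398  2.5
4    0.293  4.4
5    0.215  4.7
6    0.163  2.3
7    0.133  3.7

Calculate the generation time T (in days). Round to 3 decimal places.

3.224

lx·mx: 0, 1.77, 1.2535, 0.995, 1.2892, 1.0105, 0.3749, 0.4921 → R0 = 7.1852
x·lx·mx: 0, 1.77, 2.507, 2.985, 5.1568, 5.0525, 2.2494, 3.4447 → Σ = 23.1654
T = 23.1654 / 7.1852 = 3.224044… → 3.224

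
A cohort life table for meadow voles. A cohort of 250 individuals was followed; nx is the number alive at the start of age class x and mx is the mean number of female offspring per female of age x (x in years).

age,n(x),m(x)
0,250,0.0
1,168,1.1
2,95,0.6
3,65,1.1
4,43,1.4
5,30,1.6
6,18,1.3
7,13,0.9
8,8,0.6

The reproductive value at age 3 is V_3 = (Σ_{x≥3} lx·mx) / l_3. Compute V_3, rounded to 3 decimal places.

lx = nx/n0 = nx/250: 1, 0.672, 0.38, 0.26, 0.172, 0.12, 0.072, 0.052, 0.032
lx·mx for x ≥ 3: 0.286, 0.2408, 0.192, 0.0936, 0.0468, 0.0192 → sum = 0.8784
V_3 = 0.8784 / l_3 = 0.8784 / 0.26 = 3.378462… → 3.378

3.378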